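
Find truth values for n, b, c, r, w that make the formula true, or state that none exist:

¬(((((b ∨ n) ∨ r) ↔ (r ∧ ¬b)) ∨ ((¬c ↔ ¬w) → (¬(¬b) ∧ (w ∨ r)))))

n = True, b = False, c = True, r = False, w = True

  ¬(((((b ∨ n) ∨ r) ↔ (r ∧ ¬b)) ∨ ((¬c ↔ ¬w) → (¬(¬b) ∧ (w ∨ r))))) = True
    (((b ∨ n) ∨ r) ↔ (r ∧ ¬b)) ∨ ((¬c ↔ ¬w) → (¬(¬b) ∧ (w ∨ r))) = False
      ((b ∨ n) ∨ r) ↔ (r ∧ ¬b) = False
        (b ∨ n) ∨ r = True
          b ∨ n = True
        r ∧ ¬b = False
          ¬b = True
      (¬c ↔ ¬w) → (¬(¬b) ∧ (w ∨ r)) = False
        ¬c ↔ ¬w = True
          ¬c = False
          ¬w = False
        ¬(¬b) ∧ (w ∨ r) = False
          ¬(¬b) = False
            ¬b = True
          w ∨ r = True
The formula evaluates to True.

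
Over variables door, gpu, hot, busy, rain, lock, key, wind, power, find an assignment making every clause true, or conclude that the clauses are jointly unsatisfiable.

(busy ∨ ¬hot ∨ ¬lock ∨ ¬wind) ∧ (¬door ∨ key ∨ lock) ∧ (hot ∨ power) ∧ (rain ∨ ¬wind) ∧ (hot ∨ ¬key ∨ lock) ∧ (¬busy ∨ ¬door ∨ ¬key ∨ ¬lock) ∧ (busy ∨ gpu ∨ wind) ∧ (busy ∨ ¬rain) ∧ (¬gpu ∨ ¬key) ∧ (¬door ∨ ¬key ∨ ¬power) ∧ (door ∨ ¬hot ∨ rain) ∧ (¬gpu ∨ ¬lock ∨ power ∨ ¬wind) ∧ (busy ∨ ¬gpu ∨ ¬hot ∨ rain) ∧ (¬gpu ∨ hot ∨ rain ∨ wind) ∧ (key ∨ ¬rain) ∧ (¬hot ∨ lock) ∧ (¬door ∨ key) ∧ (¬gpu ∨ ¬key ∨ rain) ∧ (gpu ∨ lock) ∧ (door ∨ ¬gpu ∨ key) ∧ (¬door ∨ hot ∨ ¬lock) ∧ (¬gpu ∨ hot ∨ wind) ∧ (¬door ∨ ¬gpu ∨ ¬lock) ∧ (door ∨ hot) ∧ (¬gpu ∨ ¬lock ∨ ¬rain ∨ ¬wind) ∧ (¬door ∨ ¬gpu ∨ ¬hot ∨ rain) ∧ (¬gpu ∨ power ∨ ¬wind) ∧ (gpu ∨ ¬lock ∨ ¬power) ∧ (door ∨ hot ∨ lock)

Set door = False.
  then (door ∨ hot) forces hot = True.
  then (door ∨ ¬hot ∨ rain) forces rain = True.
  then (key ∨ ¬rain) forces key = True.
  then (¬hot ∨ lock) forces lock = True.
  then (busy ∨ ¬rain) forces busy = True.
  then (¬gpu ∨ ¬key) forces gpu = False.
  then (gpu ∨ ¬lock ∨ ¬power) forces power = False.
Set wind = False.
All clauses satisfied.

door = False, gpu = False, hot = True, busy = True, rain = True, lock = True, key = True, wind = False, power = False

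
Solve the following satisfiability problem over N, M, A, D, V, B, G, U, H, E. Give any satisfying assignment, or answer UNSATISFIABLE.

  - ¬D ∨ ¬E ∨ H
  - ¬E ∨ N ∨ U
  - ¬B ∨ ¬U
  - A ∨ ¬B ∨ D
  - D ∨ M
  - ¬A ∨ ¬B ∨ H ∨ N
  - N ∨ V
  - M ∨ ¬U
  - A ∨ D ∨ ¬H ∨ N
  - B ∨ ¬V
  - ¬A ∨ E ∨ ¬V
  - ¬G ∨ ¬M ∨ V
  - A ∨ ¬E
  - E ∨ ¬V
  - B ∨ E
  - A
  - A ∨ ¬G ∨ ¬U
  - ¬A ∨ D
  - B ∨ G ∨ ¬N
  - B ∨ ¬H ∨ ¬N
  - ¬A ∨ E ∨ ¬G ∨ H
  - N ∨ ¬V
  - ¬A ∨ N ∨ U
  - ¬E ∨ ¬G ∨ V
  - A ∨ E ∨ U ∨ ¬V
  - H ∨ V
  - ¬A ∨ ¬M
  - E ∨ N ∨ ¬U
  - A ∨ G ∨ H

N: True, M: False, A: True, D: True, V: True, B: True, G: True, U: False, H: True, E: True

Unit clause (A) forces A = True.
In (¬A ∨ D) only D is left, so D = True.
In (¬A ∨ ¬M) only ¬M is left, so M = False.
In (M ∨ ¬U) only ¬U is left, so U = False.
In (¬A ∨ N ∨ U) only N is left, so N = True.
Set V = True.
  then (B ∨ ¬V) forces B = True.
  then (¬A ∨ E ∨ ¬V) forces E = True.
  then (¬D ∨ ¬E ∨ H) forces H = True.
Set G = True.
All clauses satisfied.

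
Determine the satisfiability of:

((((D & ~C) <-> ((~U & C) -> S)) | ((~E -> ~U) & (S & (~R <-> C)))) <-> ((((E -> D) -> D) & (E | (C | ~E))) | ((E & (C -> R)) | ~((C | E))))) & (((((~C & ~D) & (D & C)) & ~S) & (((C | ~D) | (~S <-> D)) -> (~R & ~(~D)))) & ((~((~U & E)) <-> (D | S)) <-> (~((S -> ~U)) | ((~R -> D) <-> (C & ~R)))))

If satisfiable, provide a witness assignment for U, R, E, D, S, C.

No satisfying assignment exists.

Case D = True: the conjunct ~D is False.
Case D = False: the conjunct D is False.
Both cases fail — unsatisfiable.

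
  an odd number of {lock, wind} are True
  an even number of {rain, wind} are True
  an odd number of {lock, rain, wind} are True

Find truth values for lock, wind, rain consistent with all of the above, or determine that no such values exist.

lock = True, wind = False, rain = False

{lock, wind}: 1 true → odd ✓
{rain, wind}: 0 true → even ✓
{lock, rain, wind}: 1 true → odd ✓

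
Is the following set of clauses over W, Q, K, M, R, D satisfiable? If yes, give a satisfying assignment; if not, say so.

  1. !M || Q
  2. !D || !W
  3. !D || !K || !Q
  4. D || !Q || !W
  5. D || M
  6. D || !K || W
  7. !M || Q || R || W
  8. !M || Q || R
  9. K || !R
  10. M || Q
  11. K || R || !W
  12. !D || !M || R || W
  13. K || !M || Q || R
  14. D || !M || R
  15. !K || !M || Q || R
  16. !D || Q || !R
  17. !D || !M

W = False, Q = True, K = False, M = False, R = False, D = True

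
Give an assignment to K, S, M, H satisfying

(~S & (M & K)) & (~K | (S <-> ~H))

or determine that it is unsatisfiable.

K = True, S = False, M = True, H = True

  ~S & (M & K) = True
    ~S = True
    M & K = True
  ~K | (S <-> ~H) = True
    ~K = False
    S <-> ~H = True
      ~H = False
Both conjuncts True, so the formula holds.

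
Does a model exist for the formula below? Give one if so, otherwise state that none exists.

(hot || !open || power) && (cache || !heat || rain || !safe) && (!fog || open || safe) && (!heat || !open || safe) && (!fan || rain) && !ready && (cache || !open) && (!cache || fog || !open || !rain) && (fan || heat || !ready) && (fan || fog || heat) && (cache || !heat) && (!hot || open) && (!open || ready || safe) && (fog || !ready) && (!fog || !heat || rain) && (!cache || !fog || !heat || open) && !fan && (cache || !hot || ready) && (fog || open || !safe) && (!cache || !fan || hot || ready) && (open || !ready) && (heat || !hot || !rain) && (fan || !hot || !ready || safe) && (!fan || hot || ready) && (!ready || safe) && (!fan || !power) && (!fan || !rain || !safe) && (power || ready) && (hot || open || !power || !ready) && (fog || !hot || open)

Unit clause (!ready) forces ready = False.
Unit clause (!fan) forces fan = False.
In (power || ready) only power is left, so power = True.
Set safe = True.
Set rain = False.
Set heat = False.
  then (fan || fog || heat) forces fog = True.
Set open = False.
  then (!hot || open) forces hot = False.
Set cache = True.
All clauses satisfied.

safe = True, fan = False, power = True, rain = False, ready = False, heat = False, open = False, fog = True, hot = False, cache = True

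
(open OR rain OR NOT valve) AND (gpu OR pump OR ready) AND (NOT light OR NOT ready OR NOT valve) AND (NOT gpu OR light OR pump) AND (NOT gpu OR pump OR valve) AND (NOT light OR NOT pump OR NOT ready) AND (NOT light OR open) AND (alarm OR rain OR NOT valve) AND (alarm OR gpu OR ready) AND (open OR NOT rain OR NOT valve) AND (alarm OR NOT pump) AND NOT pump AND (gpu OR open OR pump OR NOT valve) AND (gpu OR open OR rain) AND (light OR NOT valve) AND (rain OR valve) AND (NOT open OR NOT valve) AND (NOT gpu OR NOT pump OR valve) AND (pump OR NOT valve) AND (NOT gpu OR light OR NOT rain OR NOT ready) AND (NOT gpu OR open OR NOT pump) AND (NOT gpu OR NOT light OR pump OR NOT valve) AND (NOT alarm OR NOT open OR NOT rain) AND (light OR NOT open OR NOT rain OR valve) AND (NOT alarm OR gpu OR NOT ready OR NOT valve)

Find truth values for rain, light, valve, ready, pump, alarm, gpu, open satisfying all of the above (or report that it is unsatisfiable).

rain = True; light = False; valve = False; ready = True; pump = False; alarm = False; gpu = False; open = False

Unit clause (NOT pump) forces pump = False.
In (pump OR NOT valve) only NOT valve is left, so valve = False.
In (NOT gpu OR pump OR valve) only NOT gpu is left, so gpu = False.
In (rain OR valve) only rain is left, so rain = True.
In (gpu OR pump OR ready) only ready is left, so ready = True.
Set light = False.
  then (light OR NOT open OR NOT rain OR valve) forces open = False.
Set alarm = False.
All clauses satisfied.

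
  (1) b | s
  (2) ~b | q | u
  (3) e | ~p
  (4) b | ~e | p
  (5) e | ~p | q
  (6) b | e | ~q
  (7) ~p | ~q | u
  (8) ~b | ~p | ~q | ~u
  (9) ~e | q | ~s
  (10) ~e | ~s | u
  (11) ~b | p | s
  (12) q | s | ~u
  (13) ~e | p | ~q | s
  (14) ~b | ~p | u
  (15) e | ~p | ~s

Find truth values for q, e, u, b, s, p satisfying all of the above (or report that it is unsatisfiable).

Set q = False.
Try e = True:
  (~e | q | ~s) forces s = False.
  (b | s) forces b = True.
  (~b | q | u) forces u = True.
  clause (q | s | ~u) is falsified — backtrack.
So e = False.
  then (e | ~p) forces p = False.
Set u = True.
  then (q | s | ~u) forces s = True.
Set b = True.
All clauses satisfied.

q = False, e = False, u = True, b = True, s = True, p = False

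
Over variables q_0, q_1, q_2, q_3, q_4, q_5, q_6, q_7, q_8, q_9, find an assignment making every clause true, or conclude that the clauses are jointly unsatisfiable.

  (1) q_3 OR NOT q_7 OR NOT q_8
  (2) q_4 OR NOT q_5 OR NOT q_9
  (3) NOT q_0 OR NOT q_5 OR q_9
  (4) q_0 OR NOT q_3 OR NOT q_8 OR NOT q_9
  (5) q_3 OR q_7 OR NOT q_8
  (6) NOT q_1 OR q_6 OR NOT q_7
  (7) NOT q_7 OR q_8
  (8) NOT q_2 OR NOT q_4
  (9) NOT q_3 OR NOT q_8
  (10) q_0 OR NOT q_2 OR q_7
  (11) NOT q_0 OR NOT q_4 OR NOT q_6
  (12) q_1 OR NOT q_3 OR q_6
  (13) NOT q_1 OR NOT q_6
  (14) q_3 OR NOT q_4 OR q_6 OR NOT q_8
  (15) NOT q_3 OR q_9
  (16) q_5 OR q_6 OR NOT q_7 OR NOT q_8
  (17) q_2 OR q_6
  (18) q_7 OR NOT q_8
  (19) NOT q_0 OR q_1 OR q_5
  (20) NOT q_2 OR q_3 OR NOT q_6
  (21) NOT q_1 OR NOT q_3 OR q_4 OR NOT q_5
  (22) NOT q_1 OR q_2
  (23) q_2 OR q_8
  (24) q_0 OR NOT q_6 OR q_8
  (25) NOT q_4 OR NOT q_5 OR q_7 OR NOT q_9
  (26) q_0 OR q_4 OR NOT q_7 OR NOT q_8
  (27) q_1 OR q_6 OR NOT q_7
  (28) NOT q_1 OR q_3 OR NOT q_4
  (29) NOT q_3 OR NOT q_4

q_0=T; q_1=T; q_2=T; q_3=F; q_4=F; q_5=F; q_6=F; q_7=F; q_8=F; q_9=T

Set q_0 = True.
Set q_1 = True.
  then (NOT q_1 OR NOT q_6) forces q_6 = False.
  then (q_2 OR q_6) forces q_2 = True.
  then (NOT q_1 OR q_6 OR NOT q_7) forces q_7 = False.
  then (NOT q_2 OR NOT q_4) forces q_4 = False.
  then (q_7 OR NOT q_8) forces q_8 = False.
Set q_3 = False.
Set q_5 = False.
Set q_9 = True.
All clauses satisfied.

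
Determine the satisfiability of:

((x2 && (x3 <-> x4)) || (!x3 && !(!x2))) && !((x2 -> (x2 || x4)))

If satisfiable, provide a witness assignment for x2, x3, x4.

Unsatisfiable

The conjunct !((x2 -> (x2 || x4))) is unsatisfiable on its own:
  x2=F, x4=F: evaluates to False.
  x2=F, x4=T: evaluates to False.
  x2=T, x4=F: evaluates to False.
  x2=T, x4=T: evaluates to False.
So the whole conjunction is unsatisfiable.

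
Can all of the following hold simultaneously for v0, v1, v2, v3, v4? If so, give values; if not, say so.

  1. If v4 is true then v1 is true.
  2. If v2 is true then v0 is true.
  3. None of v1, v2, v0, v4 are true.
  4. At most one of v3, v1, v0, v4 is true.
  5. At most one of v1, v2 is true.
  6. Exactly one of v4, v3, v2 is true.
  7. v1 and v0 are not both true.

v0 = False, v1 = False, v2 = False, v3 = True, v4 = False

  (1) v4=F ⇒ v1: vacuous ✓
  (2) v2=F ⇒ v0: vacuous ✓
  (3) {v1, v2, v0, v4}: 0 true — none ✓
  (4) {v3, v1, v0, v4}: 1 true — at most one ✓
  (5) {v1, v2}: 0 true — at most one ✓
  (6) {v4, v3, v2}: 1 true — exactly one ✓
  (7) v1=F, v0=F — not both ✓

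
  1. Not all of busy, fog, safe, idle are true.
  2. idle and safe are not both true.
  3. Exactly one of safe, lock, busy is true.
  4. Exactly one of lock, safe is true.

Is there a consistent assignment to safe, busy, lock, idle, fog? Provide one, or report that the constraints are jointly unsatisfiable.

safe = False, busy = False, lock = True, idle = True, fog = False

  (1) {busy, fog, safe, idle}: 1/4 true — not all ✓
  (2) idle=T, safe=F — not both ✓
  (3) {safe, lock, busy}: 1 true — exactly one ✓
  (4) {lock, safe}: 1 true — exactly one ✓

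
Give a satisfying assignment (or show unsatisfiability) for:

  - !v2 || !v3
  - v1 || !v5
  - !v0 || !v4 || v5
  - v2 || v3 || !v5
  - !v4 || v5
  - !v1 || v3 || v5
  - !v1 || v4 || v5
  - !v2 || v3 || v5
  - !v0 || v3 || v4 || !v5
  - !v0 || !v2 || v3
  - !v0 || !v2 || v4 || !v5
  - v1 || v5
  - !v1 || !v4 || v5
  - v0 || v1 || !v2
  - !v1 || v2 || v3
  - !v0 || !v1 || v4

v0=F; v1=T; v2=T; v3=F; v4=F; v5=T

Set v0 = False.
Try v1 = False:
  (v1 || !v5) forces v5 = False.
  clause (v1 || v5) is falsified — backtrack.
So v1 = True.
Set v2 = True.
  then (!v2 || !v3) forces v3 = False.
  then (!v1 || v3 || v5) forces v5 = True.
Set v4 = False.
All clauses satisfied.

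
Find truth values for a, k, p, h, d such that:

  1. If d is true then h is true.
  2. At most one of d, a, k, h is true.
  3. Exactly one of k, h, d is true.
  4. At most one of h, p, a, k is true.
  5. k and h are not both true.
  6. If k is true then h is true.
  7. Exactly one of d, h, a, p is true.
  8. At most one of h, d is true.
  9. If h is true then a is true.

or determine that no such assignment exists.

No satisfying assignment exists.

Case h = True:
  (2) with h=T forces d = False.
  (2) with h=T forces a = False.
  Constraint (9) is violated (h=T, a=F) — contradiction.
Case h = False:
  (1) with h=F forces d = False.
  (3) with h=F, d=F forces k = True.
  Constraint (6) is violated (k=T, h=F) — contradiction.
Both cases fail — unsatisfiable.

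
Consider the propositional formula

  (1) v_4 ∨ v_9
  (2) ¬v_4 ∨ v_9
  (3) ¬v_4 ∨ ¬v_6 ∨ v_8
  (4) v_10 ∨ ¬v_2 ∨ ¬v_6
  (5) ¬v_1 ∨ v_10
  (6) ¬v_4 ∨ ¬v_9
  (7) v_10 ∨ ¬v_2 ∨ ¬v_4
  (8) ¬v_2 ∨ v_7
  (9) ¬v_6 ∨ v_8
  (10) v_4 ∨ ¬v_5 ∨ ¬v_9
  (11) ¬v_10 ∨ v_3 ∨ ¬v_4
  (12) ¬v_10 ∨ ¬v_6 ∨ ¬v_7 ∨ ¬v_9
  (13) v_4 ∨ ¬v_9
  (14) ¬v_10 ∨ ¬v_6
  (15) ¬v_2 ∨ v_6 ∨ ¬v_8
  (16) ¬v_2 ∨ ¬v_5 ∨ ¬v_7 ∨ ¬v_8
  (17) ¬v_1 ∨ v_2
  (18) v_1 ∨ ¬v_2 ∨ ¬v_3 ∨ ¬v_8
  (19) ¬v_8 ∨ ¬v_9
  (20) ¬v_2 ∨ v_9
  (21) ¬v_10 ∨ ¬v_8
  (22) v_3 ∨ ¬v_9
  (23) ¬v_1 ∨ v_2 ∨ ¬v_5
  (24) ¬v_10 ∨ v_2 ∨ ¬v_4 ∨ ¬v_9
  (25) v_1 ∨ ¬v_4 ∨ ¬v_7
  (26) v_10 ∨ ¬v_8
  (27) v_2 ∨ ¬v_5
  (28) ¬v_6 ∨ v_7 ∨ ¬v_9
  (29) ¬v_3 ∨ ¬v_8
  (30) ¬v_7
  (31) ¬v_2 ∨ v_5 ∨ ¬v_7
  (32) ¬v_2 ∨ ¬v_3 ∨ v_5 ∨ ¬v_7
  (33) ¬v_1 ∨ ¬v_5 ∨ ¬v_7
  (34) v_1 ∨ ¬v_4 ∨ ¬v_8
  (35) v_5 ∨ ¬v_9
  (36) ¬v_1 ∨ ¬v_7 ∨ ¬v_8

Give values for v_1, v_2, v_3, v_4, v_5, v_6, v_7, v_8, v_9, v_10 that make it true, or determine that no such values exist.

Unsatisfiable — no assignment works.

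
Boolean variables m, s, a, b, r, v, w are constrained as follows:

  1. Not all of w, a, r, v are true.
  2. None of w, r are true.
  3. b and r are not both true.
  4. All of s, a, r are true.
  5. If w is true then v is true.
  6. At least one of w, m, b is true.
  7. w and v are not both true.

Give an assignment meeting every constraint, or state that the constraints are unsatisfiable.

Unsatisfiable — no assignment works.

Case r = True:
  Constraint (2) is violated (r=T) — contradiction.
Case r = False:
  Constraint (4) is violated (r=F) — contradiction.
Both cases fail — unsatisfiable.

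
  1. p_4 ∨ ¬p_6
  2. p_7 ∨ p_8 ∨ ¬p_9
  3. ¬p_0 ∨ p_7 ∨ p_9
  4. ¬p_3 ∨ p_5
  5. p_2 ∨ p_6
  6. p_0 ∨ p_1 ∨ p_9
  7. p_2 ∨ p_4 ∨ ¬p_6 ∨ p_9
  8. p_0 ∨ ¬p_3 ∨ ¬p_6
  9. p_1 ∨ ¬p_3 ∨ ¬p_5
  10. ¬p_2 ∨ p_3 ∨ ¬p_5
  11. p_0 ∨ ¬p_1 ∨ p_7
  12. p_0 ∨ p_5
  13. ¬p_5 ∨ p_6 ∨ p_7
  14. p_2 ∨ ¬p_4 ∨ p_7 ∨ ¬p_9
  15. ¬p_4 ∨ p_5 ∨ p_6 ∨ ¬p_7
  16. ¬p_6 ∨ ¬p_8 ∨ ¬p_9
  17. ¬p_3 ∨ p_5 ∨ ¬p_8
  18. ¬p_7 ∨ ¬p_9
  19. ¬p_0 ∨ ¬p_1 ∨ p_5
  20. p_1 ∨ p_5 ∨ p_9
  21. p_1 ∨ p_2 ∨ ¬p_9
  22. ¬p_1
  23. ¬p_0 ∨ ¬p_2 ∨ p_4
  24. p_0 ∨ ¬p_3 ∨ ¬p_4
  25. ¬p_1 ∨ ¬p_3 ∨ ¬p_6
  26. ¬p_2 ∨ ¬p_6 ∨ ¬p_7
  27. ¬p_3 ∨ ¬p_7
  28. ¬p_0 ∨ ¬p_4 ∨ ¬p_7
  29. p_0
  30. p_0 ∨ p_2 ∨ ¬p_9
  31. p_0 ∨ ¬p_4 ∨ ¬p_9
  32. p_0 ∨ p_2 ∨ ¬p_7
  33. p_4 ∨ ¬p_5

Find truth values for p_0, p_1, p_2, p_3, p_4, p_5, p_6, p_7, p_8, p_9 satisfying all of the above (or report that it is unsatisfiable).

p_0: True, p_1: False, p_2: True, p_3: False, p_4: True, p_5: False, p_6: False, p_7: False, p_8: True, p_9: True

Unit clause (¬p_1) forces p_1 = False.
Unit clause (p_0) forces p_0 = True.
Try p_2 = False:
  (p_2 ∨ p_6) forces p_6 = True.
  (p_4 ∨ ¬p_6) forces p_4 = True.
  (p_1 ∨ p_2 ∨ ¬p_9) forces p_9 = False.
  (¬p_0 ∨ p_7 ∨ p_9) forces p_7 = True.
  clause (¬p_0 ∨ ¬p_4 ∨ ¬p_7) is falsified — backtrack.
So p_2 = True.
  then (¬p_0 ∨ ¬p_2 ∨ p_4) forces p_4 = True.
  then (¬p_0 ∨ ¬p_4 ∨ ¬p_7) forces p_7 = False.
  then (¬p_0 ∨ p_7 ∨ p_9) forces p_9 = True.
  then (p_7 ∨ p_8 ∨ ¬p_9) forces p_8 = True.
  then (¬p_6 ∨ ¬p_8 ∨ ¬p_9) forces p_6 = False.
  then (¬p_5 ∨ p_6 ∨ p_7) forces p_5 = False.
  then (¬p_3 ∨ p_5 ∨ ¬p_8) forces p_3 = False.
All clauses satisfied.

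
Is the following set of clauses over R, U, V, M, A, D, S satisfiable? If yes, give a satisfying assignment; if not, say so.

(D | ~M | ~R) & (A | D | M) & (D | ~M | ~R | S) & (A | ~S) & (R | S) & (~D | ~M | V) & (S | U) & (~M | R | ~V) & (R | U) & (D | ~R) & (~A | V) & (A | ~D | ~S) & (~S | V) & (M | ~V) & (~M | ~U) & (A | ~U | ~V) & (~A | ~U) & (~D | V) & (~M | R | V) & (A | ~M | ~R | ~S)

Try R = False:
  (R | S) forces S = True.
  (A | ~S) forces A = True.
  (R | U) forces U = True.
  clause (~A | ~U) is falsified — backtrack.
So R = True.
  then (D | ~R) forces D = True.
  then (~D | V) forces V = True.
  then (M | ~V) forces M = True.
  then (~M | ~U) forces U = False.
  then (S | U) forces S = True.
  then (A | ~D | ~S) forces A = True.
All clauses satisfied.

R = True; U = False; V = True; M = True; A = True; D = True; S = True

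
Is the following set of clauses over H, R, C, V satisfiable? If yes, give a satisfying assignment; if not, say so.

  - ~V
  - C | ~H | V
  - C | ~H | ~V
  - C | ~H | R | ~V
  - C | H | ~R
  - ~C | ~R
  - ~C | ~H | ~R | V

H: True, R: False, C: True, V: False

Unit clause (~V) forces V = False.
Set H = True.
  then (C | ~H | V) forces C = True.
  then (~C | ~R) forces R = False.
All clauses satisfied.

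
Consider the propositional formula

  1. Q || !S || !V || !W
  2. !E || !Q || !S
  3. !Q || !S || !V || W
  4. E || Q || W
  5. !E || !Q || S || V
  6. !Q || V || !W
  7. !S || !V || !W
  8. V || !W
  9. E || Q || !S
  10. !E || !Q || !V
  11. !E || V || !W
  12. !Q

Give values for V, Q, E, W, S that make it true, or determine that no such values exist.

V: True, Q: False, E: True, W: True, S: False

Unit clause (!Q) forces Q = False.
Set V = True.
Set E = True.
Set W = True.
  then (Q || !S || !V || !W) forces S = False.
All clauses satisfied.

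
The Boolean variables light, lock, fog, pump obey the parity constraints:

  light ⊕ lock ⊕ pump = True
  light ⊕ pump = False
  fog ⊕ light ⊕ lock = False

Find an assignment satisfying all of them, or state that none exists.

light = False, lock = True, fog = True, pump = False

light ⊕ lock ⊕ pump = F ⊕ T ⊕ F = True ✓
light ⊕ pump = F ⊕ F = False ✓
fog ⊕ light ⊕ lock = T ⊕ F ⊕ T = False ✓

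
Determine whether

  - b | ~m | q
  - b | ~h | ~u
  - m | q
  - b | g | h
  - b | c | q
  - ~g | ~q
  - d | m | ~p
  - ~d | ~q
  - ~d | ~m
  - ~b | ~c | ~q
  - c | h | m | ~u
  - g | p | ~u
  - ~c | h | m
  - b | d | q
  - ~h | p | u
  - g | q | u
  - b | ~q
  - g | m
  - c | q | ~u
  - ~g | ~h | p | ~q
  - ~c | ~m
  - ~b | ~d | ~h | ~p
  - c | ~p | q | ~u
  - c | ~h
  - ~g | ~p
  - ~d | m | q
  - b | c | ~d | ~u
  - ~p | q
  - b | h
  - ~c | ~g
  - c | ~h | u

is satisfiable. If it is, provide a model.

p=T, q=T, c=F, u=F, b=T, g=F, m=T, h=F, d=F

Set p = True.
  then (~g | ~p) forces g = False.
  then (~p | q) forces q = True.
  then (~d | ~q) forces d = False.
  then (b | ~q) forces b = True.
  then (g | m) forces m = True.
  then (~c | ~m) forces c = False.
  then (c | ~h) forces h = False.
Set u = False.
All clauses satisfied.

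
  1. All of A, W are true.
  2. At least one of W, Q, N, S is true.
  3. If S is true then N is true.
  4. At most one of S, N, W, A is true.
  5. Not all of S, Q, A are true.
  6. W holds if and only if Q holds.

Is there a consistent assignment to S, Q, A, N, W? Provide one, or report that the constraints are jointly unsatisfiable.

Case A = True:
  (1) forces W = True.
  Constraint (4) is violated (W=T, A=T) — contradiction.
Case A = False:
  Constraint (1) is violated (A=F) — contradiction.
Both cases fail — unsatisfiable.

The formula is unsatisfiable.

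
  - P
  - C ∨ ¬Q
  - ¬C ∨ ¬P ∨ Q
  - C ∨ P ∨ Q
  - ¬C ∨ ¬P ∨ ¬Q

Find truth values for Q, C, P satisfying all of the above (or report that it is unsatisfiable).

Q=F, C=F, P=T

Unit clause (P) forces P = True.
Set Q = False.
  then (¬C ∨ ¬P ∨ Q) forces C = False.
Check each clause:
  (P): P holds.
  (C ∨ ¬Q): ¬Q holds.
  (¬C ∨ ¬P ∨ Q): ¬C holds.
  (C ∨ P ∨ Q): P holds.
  (¬C ∨ ¬P ∨ ¬Q): ¬C holds.
All clauses satisfied.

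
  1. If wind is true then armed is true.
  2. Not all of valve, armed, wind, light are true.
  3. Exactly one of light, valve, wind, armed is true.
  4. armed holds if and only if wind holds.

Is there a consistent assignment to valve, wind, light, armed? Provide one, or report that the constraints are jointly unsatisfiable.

valve = True, wind = False, light = False, armed = False

  (1) wind=F ⇒ armed: vacuous ✓
  (2) {valve, armed, wind, light}: 1/4 true — not all ✓
  (3) {light, valve, wind, armed}: 1 true — exactly one ✓
  (4) armed=F, wind=F — same ✓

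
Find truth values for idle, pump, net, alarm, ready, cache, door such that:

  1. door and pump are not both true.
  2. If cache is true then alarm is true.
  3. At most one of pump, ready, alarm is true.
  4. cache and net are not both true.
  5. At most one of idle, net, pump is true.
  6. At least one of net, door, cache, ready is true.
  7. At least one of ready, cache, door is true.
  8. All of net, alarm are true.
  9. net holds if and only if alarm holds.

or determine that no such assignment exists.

idle=F, pump=F, net=T, alarm=T, ready=F, cache=F, door=T

  (1) door=T, pump=F — not both ✓
  (2) cache=F ⇒ alarm: vacuous ✓
  (3) {pump, ready, alarm}: 1 true — at most one ✓
  (4) cache=F, net=T — not both ✓
  (5) {idle, net, pump}: 1 true — at most one ✓
  (6) {net, door, cache, ready}: 2 true — at least one ✓
  (7) {ready, cache, door}: 1 true — at least one ✓
  (8) {net, alarm}: all 2 true ✓
  (9) net=T, alarm=T — same ✓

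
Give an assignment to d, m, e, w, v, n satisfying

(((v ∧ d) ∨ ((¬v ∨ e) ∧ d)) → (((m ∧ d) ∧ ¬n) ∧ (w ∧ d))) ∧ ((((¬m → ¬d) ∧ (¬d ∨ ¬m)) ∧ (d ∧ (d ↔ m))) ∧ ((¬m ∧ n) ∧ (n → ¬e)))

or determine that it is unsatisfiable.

UNSATISFIABLE

Case m = True: the conjunct ¬m is False.
Case m = False: the formula simplifies to ¬(((v ∧ d) ∨ ((¬v ∨ e) ∧ d))) ∧ ((¬d ∧ (d ∧ ¬d)) ∧ (n ∧ (n → ¬e))).
  d = True: the conjunct ¬d is False.
  d = False: the conjunct d is False.
Both cases fail — unsatisfiable.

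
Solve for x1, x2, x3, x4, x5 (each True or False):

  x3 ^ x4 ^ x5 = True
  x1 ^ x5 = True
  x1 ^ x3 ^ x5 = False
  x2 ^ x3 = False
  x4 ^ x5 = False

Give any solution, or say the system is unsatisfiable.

x1 = True; x2 = True; x3 = True; x4 = False; x5 = False

x3 ^ x4 ^ x5 = T ^ F ^ F = True ✓
x1 ^ x5 = T ^ F = True ✓
x1 ^ x3 ^ x5 = T ^ T ^ F = False ✓
x2 ^ x3 = T ^ T = False ✓
x4 ^ x5 = F ^ F = False ✓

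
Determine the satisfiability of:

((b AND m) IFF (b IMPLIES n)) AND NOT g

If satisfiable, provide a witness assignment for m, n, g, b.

m: False, n: False, g: False, b: True

  (b AND m) IFF (b IMPLIES n) = True
    b AND m = False
    b IMPLIES n = False
  NOT g = True
Both conjuncts True, so the formula holds.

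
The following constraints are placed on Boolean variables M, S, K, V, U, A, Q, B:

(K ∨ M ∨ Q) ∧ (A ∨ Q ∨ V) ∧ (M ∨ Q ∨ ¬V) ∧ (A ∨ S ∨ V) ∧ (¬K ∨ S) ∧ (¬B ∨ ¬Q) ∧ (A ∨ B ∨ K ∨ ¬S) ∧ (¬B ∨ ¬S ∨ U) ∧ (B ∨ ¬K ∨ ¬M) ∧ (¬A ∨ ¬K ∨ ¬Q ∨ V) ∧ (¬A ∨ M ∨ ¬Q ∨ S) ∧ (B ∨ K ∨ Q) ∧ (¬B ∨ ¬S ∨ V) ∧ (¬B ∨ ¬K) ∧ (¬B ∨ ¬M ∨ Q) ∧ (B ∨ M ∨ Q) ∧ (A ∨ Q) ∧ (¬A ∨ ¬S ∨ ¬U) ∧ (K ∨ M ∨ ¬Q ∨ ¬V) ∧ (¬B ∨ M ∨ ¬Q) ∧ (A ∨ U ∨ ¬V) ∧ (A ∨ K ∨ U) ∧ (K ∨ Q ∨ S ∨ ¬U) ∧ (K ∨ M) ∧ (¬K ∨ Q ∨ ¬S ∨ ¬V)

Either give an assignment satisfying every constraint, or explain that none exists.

Set M = True.
Set S = True.
Set K = False.
Set V = True.
Try U = True:
  (¬A ∨ ¬S ∨ ¬U) forces A = False.
  (A ∨ B ∨ K ∨ ¬S) forces B = True.
  (¬B ∨ ¬Q) forces Q = False.
  clause (¬B ∨ ¬M ∨ Q) is falsified — backtrack.
So U = False.
  then (¬B ∨ ¬S ∨ U) forces B = False.
  then (B ∨ K ∨ Q) forces Q = True.
  then (A ∨ U ∨ ¬V) forces A = True.
All clauses satisfied.

M=T, S=T, K=F, V=T, U=F, A=T, Q=T, B=F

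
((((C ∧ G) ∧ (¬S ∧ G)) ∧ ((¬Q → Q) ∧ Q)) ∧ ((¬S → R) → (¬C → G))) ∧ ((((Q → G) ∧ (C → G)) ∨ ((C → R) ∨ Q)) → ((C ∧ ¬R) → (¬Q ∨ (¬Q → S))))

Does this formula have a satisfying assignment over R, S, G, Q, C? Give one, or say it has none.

R = True, S = False, G = True, Q = True, C = True

  (((C ∧ G) ∧ (¬S ∧ G)) ∧ ((¬Q → Q) ∧ Q)) ∧ ((¬S → R) → (¬C → G)) = True
    ((C ∧ G) ∧ (¬S ∧ G)) ∧ ((¬Q → Q) ∧ Q) = True
      (C ∧ G) ∧ (¬S ∧ G) = True
        C ∧ G = True
        ¬S ∧ G = True
          ¬S = True
      (¬Q → Q) ∧ Q = True
        ¬Q → Q = True
          ¬Q = False
    (¬S → R) → (¬C → G) = True
      ¬S → R = True
        ¬S = True
      ¬C → G = True
        ¬C = False
  (((Q → G) ∧ (C → G)) ∨ ((C → R) ∨ Q)) → ((C ∧ ¬R) → (¬Q ∨ (¬Q → S))) = True
    ((Q → G) ∧ (C → G)) ∨ ((C → R) ∨ Q) = True
      (Q → G) ∧ (C → G) = True
        Q → G = True
        C → G = True
      (C → R) ∨ Q = True
        C → R = True
    (C ∧ ¬R) → (¬Q ∨ (¬Q → S)) = True
      C ∧ ¬R = False
        ¬R = False
      ¬Q ∨ (¬Q → S) = True
        ¬Q = False
        ¬Q → S = True
          ¬Q = False
Both conjuncts True, so the formula holds.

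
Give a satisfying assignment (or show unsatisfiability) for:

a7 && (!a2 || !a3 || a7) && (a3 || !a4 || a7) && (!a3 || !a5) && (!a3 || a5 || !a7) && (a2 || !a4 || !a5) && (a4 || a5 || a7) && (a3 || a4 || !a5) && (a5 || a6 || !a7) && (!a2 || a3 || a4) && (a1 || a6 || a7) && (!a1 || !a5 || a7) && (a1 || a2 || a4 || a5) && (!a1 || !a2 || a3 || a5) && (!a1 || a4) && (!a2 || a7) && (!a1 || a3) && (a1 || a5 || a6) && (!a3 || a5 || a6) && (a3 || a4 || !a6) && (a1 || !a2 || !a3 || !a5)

Unit clause (a7) forces a7 = True.
Try a1 = True:
  (!a1 || a4) forces a4 = True.
  (!a1 || a3) forces a3 = True.
  (!a3 || !a5) forces a5 = False.
  clause (!a3 || a5 || !a7) is falsified — backtrack.
So a1 = False.
Set a2 = False.
Set a3 = False.
Try a4 = False:
  (a3 || a4 || !a5) forces a5 = False.
  clause (a1 || a2 || a4 || a5) is falsified — backtrack.
So a4 = True.
  then (a2 || !a4 || !a5) forces a5 = False.
  then (a5 || a6 || !a7) forces a6 = True.
All clauses satisfied.

a1 = False, a2 = False, a3 = False, a4 = True, a5 = False, a6 = True, a7 = True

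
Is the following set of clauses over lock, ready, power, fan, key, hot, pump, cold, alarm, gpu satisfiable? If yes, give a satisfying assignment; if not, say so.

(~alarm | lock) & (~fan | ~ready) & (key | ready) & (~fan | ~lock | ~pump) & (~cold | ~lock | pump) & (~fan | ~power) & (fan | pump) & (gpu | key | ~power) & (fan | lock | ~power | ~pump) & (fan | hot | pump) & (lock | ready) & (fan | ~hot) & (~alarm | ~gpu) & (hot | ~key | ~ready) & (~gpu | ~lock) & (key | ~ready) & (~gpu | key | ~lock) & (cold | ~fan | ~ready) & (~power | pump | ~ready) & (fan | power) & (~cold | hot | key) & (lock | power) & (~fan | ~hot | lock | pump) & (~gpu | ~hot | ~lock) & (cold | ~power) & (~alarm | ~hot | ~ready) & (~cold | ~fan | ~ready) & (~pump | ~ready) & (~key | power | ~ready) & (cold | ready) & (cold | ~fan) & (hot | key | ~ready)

Try lock = False:
  (~alarm | lock) forces alarm = False.
  (lock | ready) forces ready = True.
  (~fan | ~ready) forces fan = False.
  (fan | pump) forces pump = True.
  clause (~pump | ~ready) is falsified — backtrack.
So lock = True.
  then (~gpu | ~lock) forces gpu = False.
Set ready = False.
  then (key | ready) forces key = True.
  then (cold | ready) forces cold = True.
  then (~cold | ~lock | pump) forces pump = True.
  then (~fan | ~lock | ~pump) forces fan = False.
  then (fan | ~hot) forces hot = False.
  then (fan | power) forces power = True.
Set alarm = True.
All clauses satisfied.

lock = True, ready = False, power = True, fan = False, key = True, hot = False, pump = True, cold = True, alarm = True, gpu = False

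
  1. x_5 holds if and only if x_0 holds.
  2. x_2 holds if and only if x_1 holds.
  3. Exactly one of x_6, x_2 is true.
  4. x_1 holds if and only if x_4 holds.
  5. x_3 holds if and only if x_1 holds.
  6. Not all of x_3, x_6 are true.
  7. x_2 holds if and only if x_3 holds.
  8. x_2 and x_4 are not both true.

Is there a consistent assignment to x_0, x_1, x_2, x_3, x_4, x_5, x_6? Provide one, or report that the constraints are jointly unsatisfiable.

x_0 = False, x_1 = False, x_2 = False, x_3 = False, x_4 = False, x_5 = False, x_6 = True

  (1) x_5=F, x_0=F — same ✓
  (2) x_2=F, x_1=F — same ✓
  (3) {x_6, x_2}: 1 true — exactly one ✓
  (4) x_1=F, x_4=F — same ✓
  (5) x_3=F, x_1=F — same ✓
  (6) {x_3, x_6}: 1/2 true — not all ✓
  (7) x_2=F, x_3=F — same ✓
  (8) x_2=F, x_4=F — not both ✓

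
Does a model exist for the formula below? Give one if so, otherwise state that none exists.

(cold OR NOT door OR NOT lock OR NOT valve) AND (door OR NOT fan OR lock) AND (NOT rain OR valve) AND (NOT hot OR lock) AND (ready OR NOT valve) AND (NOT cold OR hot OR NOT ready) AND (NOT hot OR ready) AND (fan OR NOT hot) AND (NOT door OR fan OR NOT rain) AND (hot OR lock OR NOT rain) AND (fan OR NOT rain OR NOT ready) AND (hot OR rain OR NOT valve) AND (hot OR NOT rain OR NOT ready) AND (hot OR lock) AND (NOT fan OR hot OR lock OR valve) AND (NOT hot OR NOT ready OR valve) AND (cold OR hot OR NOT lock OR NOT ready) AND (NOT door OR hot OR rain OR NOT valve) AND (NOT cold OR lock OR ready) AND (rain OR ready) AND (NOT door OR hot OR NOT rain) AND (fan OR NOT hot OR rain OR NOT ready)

Set cold = False.
Set door = False.
Set rain = True.
  then (NOT rain OR valve) forces valve = True.
  then (ready OR NOT valve) forces ready = True.
  then (fan OR NOT rain OR NOT ready) forces fan = True.
  then (hot OR NOT rain OR NOT ready) forces hot = True.
  then (door OR NOT fan OR lock) forces lock = True.
All clauses satisfied.

cold = False, door = False, rain = True, fan = True, valve = True, lock = True, hot = True, ready = True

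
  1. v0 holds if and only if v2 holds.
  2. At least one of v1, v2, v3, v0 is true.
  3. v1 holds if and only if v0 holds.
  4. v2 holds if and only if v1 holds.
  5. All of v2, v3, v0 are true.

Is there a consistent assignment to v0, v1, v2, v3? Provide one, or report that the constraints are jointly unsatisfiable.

v0=T, v1=T, v2=T, v3=T

  (1) v0=T, v2=T — same ✓
  (2) {v1, v2, v3, v0}: 4 true — at least one ✓
  (3) v1=T, v0=T — same ✓
  (4) v2=T, v1=T — same ✓
  (5) {v2, v3, v0}: all 3 true ✓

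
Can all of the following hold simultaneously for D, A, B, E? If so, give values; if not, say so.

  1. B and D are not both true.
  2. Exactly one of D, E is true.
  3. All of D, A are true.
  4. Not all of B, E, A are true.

D=T, A=T, B=F, E=F

  (1) B=F, D=T — not both ✓
  (2) {D, E}: 1 true — exactly one ✓
  (3) {D, A}: all 2 true ✓
  (4) {B, E, A}: 1/3 true — not all ✓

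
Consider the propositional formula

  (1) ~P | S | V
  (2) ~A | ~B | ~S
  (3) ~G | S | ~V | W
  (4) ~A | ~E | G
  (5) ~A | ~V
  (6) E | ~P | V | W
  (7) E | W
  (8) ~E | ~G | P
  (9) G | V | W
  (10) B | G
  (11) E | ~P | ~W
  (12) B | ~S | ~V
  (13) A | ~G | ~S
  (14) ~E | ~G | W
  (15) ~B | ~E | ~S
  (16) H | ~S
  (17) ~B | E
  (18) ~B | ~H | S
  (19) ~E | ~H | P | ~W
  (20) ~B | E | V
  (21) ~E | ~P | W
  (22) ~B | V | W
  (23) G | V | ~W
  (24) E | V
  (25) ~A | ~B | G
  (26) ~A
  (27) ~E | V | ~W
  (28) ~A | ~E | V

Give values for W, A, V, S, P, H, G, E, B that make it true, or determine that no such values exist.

W = True, A = False, V = True, S = False, P = False, H = True, G = True, E = False, B = False

Unit clause (~A) forces A = False.
Set W = True.
Try V = False:
  (G | V | ~W) forces G = True.
  (A | ~G | ~S) forces S = False.
  (~P | S | V) forces P = False.
  (~E | ~G | P) forces E = False.
  clause (E | V) is falsified — backtrack.
So V = True.
Try S = True:
  (B | ~S | ~V) forces B = True.
  (A | ~G | ~S) forces G = False.
  (~B | ~E | ~S) forces E = False.
  clause (~B | E) is falsified — backtrack.
So S = False.
Set P = False.
Set H = True.
  then (~B | ~H | S) forces B = False.
  then (~E | ~H | P | ~W) forces E = False.
  then (B | G) forces G = True.
All clauses satisfied.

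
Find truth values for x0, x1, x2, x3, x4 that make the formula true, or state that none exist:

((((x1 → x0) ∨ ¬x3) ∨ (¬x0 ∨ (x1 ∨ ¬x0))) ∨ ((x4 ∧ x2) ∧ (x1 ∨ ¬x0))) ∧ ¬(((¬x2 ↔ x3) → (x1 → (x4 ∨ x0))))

x0: False; x1: True; x2: True; x3: False; x4: False

  (((x1 → x0) ∨ ¬x3) ∨ (¬x0 ∨ (x1 ∨ ¬x0))) ∨ ((x4 ∧ x2) ∧ (x1 ∨ ¬x0)) = True
    ((x1 → x0) ∨ ¬x3) ∨ (¬x0 ∨ (x1 ∨ ¬x0)) = True
      (x1 → x0) ∨ ¬x3 = True
        x1 → x0 = False
        ¬x3 = True
      ¬x0 ∨ (x1 ∨ ¬x0) = True
        ¬x0 = True
        x1 ∨ ¬x0 = True
          ¬x0 = True
    (x4 ∧ x2) ∧ (x1 ∨ ¬x0) = False
      x4 ∧ x2 = False
      x1 ∨ ¬x0 = True
        ¬x0 = True
  ¬(((¬x2 ↔ x3) → (x1 → (x4 ∨ x0)))) = True
    (¬x2 ↔ x3) → (x1 → (x4 ∨ x0)) = False
      ¬x2 ↔ x3 = True
        ¬x2 = False
      x1 → (x4 ∨ x0) = False
        x4 ∨ x0 = False
Both conjuncts True, so the formula holds.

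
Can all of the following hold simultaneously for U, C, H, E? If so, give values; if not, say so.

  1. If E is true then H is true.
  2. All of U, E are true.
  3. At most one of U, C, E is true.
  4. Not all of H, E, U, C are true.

Case U = True:
  (2) forces E = True.
  Constraint (3) is violated (U=T, E=T) — contradiction.
Case U = False:
  Constraint (2) is violated (U=F) — contradiction.
Both cases fail — unsatisfiable.

UNSATISFIABLE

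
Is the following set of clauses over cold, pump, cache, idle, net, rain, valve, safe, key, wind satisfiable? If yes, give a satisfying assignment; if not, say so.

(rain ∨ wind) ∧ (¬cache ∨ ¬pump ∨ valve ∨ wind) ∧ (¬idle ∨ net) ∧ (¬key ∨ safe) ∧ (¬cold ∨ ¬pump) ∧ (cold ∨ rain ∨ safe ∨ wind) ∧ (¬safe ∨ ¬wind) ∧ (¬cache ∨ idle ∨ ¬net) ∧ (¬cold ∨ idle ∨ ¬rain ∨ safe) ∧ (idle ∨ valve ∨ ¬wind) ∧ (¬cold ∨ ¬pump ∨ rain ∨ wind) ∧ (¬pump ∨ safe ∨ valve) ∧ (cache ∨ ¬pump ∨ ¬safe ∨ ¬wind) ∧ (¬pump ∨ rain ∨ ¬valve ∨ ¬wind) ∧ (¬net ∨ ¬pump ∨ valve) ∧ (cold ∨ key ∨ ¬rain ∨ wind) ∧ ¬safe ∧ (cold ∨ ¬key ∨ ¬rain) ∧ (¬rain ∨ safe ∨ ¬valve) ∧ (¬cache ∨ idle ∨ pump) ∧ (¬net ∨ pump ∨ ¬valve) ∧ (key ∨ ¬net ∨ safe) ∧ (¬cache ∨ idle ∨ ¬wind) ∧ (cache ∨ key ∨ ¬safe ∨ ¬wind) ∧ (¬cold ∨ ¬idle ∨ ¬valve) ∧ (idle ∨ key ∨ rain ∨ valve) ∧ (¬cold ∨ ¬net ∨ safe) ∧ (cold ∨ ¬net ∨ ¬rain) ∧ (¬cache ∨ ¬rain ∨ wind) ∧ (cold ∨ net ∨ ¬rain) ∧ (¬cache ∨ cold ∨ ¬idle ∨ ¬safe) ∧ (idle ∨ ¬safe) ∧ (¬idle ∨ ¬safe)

cold = False, pump = False, cache = False, idle = False, net = False, rain = False, valve = True, safe = False, key = False, wind = True

Unit clause (¬safe) forces safe = False.
In (¬key ∨ safe) only ¬key is left, so key = False.
In (key ∨ ¬net ∨ safe) only ¬net is left, so net = False.
In (¬idle ∨ net) only ¬idle is left, so idle = False.
Set cold = False.
  then (cold ∨ net ∨ ¬rain) forces rain = False.
  then (rain ∨ wind) forces wind = True.
  then (idle ∨ valve ∨ ¬wind) forces valve = True.
  then (¬pump ∨ rain ∨ ¬valve ∨ ¬wind) forces pump = False.
  then (¬cache ∨ idle ∨ pump) forces cache = False.
All clauses satisfied.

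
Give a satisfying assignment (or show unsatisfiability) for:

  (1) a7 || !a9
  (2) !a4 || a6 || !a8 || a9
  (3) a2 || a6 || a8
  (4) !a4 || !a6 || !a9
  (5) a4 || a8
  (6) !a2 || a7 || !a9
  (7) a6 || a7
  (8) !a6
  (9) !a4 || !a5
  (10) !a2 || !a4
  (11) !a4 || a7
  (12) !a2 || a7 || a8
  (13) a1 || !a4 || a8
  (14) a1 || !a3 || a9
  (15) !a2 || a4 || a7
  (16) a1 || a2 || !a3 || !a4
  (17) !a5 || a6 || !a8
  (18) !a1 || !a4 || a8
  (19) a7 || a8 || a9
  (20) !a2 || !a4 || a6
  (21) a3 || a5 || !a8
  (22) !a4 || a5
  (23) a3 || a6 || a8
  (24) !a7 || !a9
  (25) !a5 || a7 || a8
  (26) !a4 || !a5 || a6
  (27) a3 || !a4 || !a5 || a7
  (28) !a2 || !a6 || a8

Unit clause (!a6) forces a6 = False.
In (a6 || a7) only a7 is left, so a7 = True.
In (!a7 || !a9) only !a9 is left, so a9 = False.
Try a1 = False:
  (a1 || !a3 || a9) forces a3 = False.
  (a3 || a6 || a8) forces a8 = True.
  (!a4 || a6 || !a8 || a9) forces a4 = False.
  (!a5 || a6 || !a8) forces a5 = False.
  clause (a3 || a5 || !a8) is falsified — backtrack.
So a1 = True.
Set a2 = True.
  then (!a2 || !a4) forces a4 = False.
  then (a4 || a8) forces a8 = True.
  then (!a5 || a6 || !a8) forces a5 = False.
  then (a3 || a5 || !a8) forces a3 = True.
All clauses satisfied.

a1=T, a2=T, a3=T, a4=F, a5=F, a6=F, a7=T, a8=T, a9=F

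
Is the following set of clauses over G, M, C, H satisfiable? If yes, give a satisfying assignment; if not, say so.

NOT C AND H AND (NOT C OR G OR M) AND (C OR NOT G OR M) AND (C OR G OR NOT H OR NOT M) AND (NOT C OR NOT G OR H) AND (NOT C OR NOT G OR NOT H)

G = False, M = False, C = False, H = True

Unit clause (NOT C) forces C = False.
Unit clause (H) forces H = True.
Set G = False.
  then (C OR G OR NOT H OR NOT M) forces M = False.
Check each clause:
  (NOT C): NOT C holds.
  (H): H holds.
  (NOT C OR G OR M): NOT C holds.
  (C OR NOT G OR M): NOT G holds.
  (C OR G OR NOT H OR NOT M): NOT M holds.
  (NOT C OR NOT G OR H): NOT C holds.
  (NOT C OR NOT G OR NOT H): NOT C holds.
All clauses satisfied.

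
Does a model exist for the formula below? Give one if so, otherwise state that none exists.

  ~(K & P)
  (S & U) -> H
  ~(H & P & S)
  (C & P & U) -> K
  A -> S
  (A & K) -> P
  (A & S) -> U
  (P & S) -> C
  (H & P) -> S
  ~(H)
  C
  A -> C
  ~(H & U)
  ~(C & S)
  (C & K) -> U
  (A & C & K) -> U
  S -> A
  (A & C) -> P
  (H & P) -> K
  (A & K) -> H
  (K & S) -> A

K=F, C=T, A=F, U=T, P=F, S=F, H=F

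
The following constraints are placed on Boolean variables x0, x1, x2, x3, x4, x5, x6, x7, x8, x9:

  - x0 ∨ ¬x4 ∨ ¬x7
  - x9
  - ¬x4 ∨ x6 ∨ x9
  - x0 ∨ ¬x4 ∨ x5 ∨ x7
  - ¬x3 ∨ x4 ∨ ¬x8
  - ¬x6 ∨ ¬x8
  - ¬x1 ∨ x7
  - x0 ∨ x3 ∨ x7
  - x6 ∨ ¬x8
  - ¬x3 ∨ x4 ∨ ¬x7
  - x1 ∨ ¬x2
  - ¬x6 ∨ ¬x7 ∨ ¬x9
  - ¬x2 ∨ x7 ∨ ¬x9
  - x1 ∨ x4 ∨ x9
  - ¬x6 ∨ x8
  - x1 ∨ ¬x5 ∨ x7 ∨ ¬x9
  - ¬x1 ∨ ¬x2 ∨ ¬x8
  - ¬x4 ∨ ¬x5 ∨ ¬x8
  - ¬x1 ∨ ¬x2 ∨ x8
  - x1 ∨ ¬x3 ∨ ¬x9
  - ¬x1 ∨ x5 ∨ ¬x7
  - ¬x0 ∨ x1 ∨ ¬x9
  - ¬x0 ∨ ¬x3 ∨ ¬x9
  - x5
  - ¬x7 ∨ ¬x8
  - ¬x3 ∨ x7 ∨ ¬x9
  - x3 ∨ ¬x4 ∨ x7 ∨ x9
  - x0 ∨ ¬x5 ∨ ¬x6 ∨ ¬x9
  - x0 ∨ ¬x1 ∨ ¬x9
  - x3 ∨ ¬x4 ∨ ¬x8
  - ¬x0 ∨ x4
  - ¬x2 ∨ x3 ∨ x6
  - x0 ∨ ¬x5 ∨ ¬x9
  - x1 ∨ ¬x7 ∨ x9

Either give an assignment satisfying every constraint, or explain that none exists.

x0 = True, x1 = True, x2 = False, x3 = False, x4 = True, x5 = True, x6 = False, x7 = True, x8 = False, x9 = True

Unit clause (x9) forces x9 = True.
Unit clause (x5) forces x5 = True.
In (x0 ∨ ¬x5 ∨ ¬x9) only x0 is left, so x0 = True.
In (¬x0 ∨ x1 ∨ ¬x9) only x1 is left, so x1 = True.
In (¬x0 ∨ ¬x3 ∨ ¬x9) only ¬x3 is left, so x3 = False.
In (¬x0 ∨ x4) only x4 is left, so x4 = True.
In (¬x1 ∨ x7) only x7 is left, so x7 = True.
In (¬x6 ∨ ¬x7 ∨ ¬x9) only ¬x6 is left, so x6 = False.
In (¬x4 ∨ ¬x5 ∨ ¬x8) only ¬x8 is left, so x8 = False.
In (¬x1 ∨ ¬x2 ∨ x8) only ¬x2 is left, so x2 = False.
All clauses satisfied.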